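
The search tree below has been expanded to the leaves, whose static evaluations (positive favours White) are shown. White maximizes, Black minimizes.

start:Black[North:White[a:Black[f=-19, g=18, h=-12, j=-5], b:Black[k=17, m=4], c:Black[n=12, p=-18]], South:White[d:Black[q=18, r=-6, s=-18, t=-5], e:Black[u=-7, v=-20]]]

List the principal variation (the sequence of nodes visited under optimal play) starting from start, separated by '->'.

start -> South -> d -> s

a (Black): min(-19, 18, -12, -5) = -19
b (Black): min(17, 4) = 4
c (Black): min(12, -18) = -18
North (White): max(-19, 4, -18) = 4
d (Black): min(18, -6, -18, -5) = -18
e (Black): min(-7, -20) = -20
South (White): max(-18, -20) = -18
start (Black): min(4, -18) = -18
At start, Black picks South (lowest: -18).
At South, White picks d (highest: -18).
At d, Black picks s (lowest: -18).
Terminal value -18.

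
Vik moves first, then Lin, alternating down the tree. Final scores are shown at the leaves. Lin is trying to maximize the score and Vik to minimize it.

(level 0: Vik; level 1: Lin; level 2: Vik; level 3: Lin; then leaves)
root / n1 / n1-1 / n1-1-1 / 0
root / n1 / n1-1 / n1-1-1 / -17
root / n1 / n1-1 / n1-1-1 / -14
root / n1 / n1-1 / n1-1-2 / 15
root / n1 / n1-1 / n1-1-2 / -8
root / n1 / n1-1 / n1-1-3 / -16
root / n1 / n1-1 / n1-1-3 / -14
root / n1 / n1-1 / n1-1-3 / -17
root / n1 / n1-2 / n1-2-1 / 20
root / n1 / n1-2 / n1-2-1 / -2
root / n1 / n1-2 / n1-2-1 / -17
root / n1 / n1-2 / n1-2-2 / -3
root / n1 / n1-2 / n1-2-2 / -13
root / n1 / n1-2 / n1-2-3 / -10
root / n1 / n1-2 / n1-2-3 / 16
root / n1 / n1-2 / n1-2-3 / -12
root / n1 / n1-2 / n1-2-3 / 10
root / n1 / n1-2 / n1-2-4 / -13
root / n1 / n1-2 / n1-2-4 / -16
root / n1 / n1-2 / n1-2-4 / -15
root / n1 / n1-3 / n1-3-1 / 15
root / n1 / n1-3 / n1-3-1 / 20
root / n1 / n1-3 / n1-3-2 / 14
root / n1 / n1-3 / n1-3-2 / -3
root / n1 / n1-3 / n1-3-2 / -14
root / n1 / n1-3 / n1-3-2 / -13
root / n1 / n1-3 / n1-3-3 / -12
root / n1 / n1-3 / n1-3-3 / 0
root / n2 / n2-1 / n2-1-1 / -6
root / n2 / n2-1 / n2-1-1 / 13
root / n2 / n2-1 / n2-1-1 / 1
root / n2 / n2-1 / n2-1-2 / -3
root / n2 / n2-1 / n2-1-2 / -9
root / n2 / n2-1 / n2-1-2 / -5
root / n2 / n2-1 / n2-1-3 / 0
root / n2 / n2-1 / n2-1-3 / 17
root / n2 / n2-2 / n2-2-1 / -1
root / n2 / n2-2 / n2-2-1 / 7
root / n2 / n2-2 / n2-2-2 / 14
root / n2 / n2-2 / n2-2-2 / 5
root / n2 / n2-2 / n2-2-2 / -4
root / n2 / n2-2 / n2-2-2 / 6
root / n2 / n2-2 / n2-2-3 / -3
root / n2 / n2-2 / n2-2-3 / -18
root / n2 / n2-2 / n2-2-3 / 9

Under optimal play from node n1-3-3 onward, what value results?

n1-3-3 (Lin): max(-12, 0) = 0

0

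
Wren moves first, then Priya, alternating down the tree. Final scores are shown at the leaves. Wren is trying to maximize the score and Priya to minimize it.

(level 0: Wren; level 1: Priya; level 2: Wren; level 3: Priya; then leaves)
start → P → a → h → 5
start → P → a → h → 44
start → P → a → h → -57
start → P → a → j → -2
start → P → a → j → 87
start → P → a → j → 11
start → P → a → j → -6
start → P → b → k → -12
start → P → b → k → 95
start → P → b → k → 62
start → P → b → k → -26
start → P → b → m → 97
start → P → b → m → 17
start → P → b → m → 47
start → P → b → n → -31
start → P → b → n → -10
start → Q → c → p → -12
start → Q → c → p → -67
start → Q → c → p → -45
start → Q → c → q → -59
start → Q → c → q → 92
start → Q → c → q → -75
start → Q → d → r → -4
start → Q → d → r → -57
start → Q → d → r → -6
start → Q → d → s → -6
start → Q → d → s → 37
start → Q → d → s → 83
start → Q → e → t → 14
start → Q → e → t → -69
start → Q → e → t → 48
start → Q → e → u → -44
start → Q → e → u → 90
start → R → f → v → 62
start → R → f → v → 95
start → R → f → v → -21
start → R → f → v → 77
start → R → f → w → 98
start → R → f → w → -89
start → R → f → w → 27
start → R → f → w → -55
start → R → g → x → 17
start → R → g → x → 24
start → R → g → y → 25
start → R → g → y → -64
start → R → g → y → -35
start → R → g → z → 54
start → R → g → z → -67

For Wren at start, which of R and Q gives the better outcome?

R

v (Priya): min(62, 95, -21, 77) = -21
w (Priya): min(98, -89, 27, -55) = -89
f (Wren): max(-21, -89) = -21
x (Priya): min(17, 24) = 17
y (Priya): min(25, -64, -35) = -64
z (Priya): min(54, -67) = -67
g (Wren): max(17, -64, -67) = 17
R (Priya): min(-21, 17) = -21
p (Priya): min(-12, -67, -45) = -67
q (Priya): min(-59, 92, -75) = -75
c (Wren): max(-67, -75) = -67
r (Priya): min(-4, -57, -6) = -57
s (Priya): min(-6, 37, 83) = -6
d (Wren): max(-57, -6) = -6
t (Priya): min(14, -69, 48) = -69
u (Priya): min(-44, 90) = -44
e (Wren): max(-69, -44) = -44
Q (Priya): min(-67, -6, -44) = -67
Wren prefers the higher value; R=-21, Q=-67. R is better since -21 > -67.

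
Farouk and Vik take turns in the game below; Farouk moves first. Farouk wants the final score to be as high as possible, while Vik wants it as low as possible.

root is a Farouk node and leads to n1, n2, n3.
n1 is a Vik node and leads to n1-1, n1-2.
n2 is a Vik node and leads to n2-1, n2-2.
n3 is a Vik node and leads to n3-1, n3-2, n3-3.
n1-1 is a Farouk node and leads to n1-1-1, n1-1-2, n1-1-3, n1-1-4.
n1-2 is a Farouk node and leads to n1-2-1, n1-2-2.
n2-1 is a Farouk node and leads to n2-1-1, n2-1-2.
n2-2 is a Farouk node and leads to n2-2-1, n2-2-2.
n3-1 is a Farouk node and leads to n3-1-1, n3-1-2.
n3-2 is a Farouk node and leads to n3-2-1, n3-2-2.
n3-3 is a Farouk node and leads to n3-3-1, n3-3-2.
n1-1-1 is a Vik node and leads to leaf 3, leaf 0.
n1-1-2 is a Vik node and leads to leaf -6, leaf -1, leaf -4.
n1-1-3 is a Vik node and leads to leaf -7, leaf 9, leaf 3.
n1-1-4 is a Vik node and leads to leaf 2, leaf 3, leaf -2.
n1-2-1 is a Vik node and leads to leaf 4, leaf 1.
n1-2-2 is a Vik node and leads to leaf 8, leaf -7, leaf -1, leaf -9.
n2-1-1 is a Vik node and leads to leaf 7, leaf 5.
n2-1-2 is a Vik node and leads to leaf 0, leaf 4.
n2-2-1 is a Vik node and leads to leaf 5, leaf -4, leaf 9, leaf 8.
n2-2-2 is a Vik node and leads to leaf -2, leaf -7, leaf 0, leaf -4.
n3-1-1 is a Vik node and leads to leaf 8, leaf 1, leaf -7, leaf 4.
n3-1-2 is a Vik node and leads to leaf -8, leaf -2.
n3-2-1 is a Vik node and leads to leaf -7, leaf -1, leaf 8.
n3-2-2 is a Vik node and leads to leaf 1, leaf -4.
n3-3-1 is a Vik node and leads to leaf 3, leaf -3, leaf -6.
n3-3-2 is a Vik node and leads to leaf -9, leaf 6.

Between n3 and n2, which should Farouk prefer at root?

n2

n3-1-1 (Vik): min(8, 1, -7, 4) = -7
n3-1-2 (Vik): min(-8, -2) = -8
n3-1 (Farouk): max(-7, -8) = -7
n3-2-1 (Vik): min(-7, -1, 8) = -7
n3-2-2 (Vik): min(1, -4) = -4
n3-2 (Farouk): max(-7, -4) = -4
n3-3-1 (Vik): min(3, -3, -6) = -6
n3-3-2 (Vik): min(-9, 6) = -9
n3-3 (Farouk): max(-6, -9) = -6
n3 (Vik): min(-7, -4, -6) = -7
n2-1-1 (Vik): min(7, 5) = 5
n2-1-2 (Vik): min(0, 4) = 0
n2-1 (Farouk): max(5, 0) = 5
n2-2-1 (Vik): min(5, -4, 9, 8) = -4
n2-2-2 (Vik): min(-2, -7, 0, -4) = -7
n2-2 (Farouk): max(-4, -7) = -4
n2 (Vik): min(5, -4) = -4
Farouk prefers the higher value; n3=-7, n2=-4. n2 is better since -4 > -7.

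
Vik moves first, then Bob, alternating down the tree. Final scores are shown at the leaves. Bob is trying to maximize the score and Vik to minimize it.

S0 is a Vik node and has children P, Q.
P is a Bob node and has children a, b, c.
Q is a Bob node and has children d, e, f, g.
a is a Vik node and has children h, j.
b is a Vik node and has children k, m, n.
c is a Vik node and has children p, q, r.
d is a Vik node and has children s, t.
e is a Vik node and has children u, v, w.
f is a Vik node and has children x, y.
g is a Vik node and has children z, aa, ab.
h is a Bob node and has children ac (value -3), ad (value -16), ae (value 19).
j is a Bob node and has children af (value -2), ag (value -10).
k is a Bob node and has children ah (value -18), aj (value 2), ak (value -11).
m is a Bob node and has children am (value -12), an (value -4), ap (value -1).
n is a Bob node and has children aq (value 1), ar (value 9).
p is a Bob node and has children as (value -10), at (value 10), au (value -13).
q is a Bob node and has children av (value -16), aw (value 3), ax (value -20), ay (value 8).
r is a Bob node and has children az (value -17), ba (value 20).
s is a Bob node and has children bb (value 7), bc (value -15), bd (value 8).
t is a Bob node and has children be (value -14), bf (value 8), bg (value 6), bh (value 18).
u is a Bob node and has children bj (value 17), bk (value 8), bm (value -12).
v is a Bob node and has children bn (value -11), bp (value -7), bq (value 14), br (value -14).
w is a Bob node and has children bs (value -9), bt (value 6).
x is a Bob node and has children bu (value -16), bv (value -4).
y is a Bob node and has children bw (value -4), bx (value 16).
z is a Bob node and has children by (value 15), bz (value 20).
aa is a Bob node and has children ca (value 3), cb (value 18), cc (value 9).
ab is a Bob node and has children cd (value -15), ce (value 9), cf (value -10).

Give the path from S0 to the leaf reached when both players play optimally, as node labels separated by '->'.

S0 -> P -> c -> q -> ay

h (Bob): max(-3, -16, 19) = 19
j (Bob): max(-2, -10) = -2
a (Vik): min(19, -2) = -2
k (Bob): max(-18, 2, -11) = 2
m (Bob): max(-12, -4, -1) = -1
n (Bob): max(1, 9) = 9
b (Vik): min(2, -1, 9) = -1
p (Bob): max(-10, 10, -13) = 10
q (Bob): max(-16, 3, -20, 8) = 8
r (Bob): max(-17, 20) = 20
c (Vik): min(10, 8, 20) = 8
P (Bob): max(-2, -1, 8) = 8
s (Bob): max(7, -15, 8) = 8
t (Bob): max(-14, 8, 6, 18) = 18
d (Vik): min(8, 18) = 8
u (Bob): max(17, 8, -12) = 17
v (Bob): max(-11, -7, 14, -14) = 14
w (Bob): max(-9, 6) = 6
e (Vik): min(17, 14, 6) = 6
x (Bob): max(-16, -4) = -4
y (Bob): max(-4, 16) = 16
f (Vik): min(-4, 16) = -4
z (Bob): max(15, 20) = 20
aa (Bob): max(3, 18, 9) = 18
ab (Bob): max(-15, 9, -10) = 9
g (Vik): min(20, 18, 9) = 9
Q (Bob): max(8, 6, -4, 9) = 9
S0 (Vik): min(8, 9) = 8
At S0, Vik picks P (lowest: 8).
At P, Bob picks c (highest: 8).
At c, Vik picks q (lowest: 8).
At q, Bob picks ay (highest: 8).
Terminal value 8.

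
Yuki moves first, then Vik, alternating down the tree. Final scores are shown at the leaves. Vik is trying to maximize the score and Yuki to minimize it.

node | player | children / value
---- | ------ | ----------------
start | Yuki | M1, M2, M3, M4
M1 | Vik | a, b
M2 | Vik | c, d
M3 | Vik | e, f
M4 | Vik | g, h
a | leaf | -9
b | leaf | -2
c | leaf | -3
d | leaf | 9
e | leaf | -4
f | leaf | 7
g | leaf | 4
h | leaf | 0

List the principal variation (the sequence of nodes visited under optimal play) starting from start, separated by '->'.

M1 (Vik): max(-9, -2) = -2
M2 (Vik): max(-3, 9) = 9
M3 (Vik): max(-4, 7) = 7
M4 (Vik): max(4, 0) = 4
start (Yuki): min(-2, 9, 7, 4) = -2
At start, Yuki picks M1 (lowest: -2).
At M1, Vik picks b (highest: -2).
Terminal value -2.

start -> M1 -> b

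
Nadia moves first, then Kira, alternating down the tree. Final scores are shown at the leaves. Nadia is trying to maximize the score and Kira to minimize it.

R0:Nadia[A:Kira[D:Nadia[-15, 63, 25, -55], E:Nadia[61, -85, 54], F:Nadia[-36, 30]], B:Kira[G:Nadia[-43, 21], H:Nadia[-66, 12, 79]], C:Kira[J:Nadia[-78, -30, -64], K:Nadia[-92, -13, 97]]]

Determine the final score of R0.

D (Nadia): max(-15, 63, 25, -55) = 63
E (Nadia): max(61, -85, 54) = 61
F (Nadia): max(-36, 30) = 30
A (Kira): min(63, 61, 30) = 30
G (Nadia): max(-43, 21) = 21
H (Nadia): max(-66, 12, 79) = 79
B (Kira): min(21, 79) = 21
J (Nadia): max(-78, -30, -64) = -30
K (Nadia): max(-92, -13, 97) = 97
C (Kira): min(-30, 97) = -30
R0 (Nadia): max(30, 21, -30) = 30

30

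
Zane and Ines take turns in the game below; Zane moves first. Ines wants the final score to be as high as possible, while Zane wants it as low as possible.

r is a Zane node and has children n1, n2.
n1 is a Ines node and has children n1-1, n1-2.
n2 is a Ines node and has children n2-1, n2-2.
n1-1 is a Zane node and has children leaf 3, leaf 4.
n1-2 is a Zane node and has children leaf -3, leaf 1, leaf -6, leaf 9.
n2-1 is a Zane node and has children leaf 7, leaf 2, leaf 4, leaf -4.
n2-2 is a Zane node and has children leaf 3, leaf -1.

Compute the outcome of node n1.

3

n1-1 (Zane): min(3, 4) = 3
n1-2 (Zane): min(-3, 1, -6, 9) = -6
n1 (Ines): max(3, -6) = 3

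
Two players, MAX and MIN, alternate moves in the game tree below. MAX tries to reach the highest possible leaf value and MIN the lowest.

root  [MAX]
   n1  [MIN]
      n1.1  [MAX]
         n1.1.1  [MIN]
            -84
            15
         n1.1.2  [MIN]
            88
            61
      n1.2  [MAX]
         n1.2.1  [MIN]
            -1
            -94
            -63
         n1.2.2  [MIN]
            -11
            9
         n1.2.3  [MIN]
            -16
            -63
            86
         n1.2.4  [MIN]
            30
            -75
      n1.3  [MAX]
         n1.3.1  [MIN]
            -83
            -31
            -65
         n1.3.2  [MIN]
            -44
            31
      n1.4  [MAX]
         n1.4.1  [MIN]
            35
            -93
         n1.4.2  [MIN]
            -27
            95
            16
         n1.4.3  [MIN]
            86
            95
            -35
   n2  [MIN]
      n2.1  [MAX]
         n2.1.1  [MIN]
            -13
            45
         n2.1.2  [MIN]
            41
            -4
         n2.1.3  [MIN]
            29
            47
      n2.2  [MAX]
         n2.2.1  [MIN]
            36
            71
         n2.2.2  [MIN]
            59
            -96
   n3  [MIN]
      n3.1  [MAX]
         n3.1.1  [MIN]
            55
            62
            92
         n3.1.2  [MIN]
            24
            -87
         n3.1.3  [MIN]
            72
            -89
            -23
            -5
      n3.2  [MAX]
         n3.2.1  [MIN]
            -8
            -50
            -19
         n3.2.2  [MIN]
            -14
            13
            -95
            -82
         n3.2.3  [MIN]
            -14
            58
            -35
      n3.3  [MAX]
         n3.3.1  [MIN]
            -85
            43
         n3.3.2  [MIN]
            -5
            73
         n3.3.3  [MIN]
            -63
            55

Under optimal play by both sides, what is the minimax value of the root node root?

29

n1.1.1 (MIN): min(-84, 15) = -84
n1.1.2 (MIN): min(88, 61) = 61
n1.1 (MAX): max(-84, 61) = 61
n1.2.1 (MIN): min(-1, -94, -63) = -94
n1.2.2 (MIN): min(-11, 9) = -11
n1.2.3 (MIN): min(-16, -63, 86) = -63
n1.2.4 (MIN): min(30, -75) = -75
n1.2 (MAX): max(-94, -11, -63, -75) = -11
n1.3.1 (MIN): min(-83, -31, -65) = -83
n1.3.2 (MIN): min(-44, 31) = -44
n1.3 (MAX): max(-83, -44) = -44
n1.4.1 (MIN): min(35, -93) = -93
n1.4.2 (MIN): min(-27, 95, 16) = -27
n1.4.3 (MIN): min(86, 95, -35) = -35
n1.4 (MAX): max(-93, -27, -35) = -27
n1 (MIN): min(61, -11, -44, -27) = -44
n2.1.1 (MIN): min(-13, 45) = -13
n2.1.2 (MIN): min(41, -4) = -4
n2.1.3 (MIN): min(29, 47) = 29
n2.1 (MAX): max(-13, -4, 29) = 29
n2.2.1 (MIN): min(36, 71) = 36
n2.2.2 (MIN): min(59, -96) = -96
n2.2 (MAX): max(36, -96) = 36
n2 (MIN): min(29, 36) = 29
n3.1.1 (MIN): min(55, 62, 92) = 55
n3.1.2 (MIN): min(24, -87) = -87
n3.1.3 (MIN): min(72, -89, -23, -5) = -89
n3.1 (MAX): max(55, -87, -89) = 55
n3.2.1 (MIN): min(-8, -50, -19) = -50
n3.2.2 (MIN): min(-14, 13, -95, -82) = -95
n3.2.3 (MIN): min(-14, 58, -35) = -35
n3.2 (MAX): max(-50, -95, -35) = -35
n3.3.1 (MIN): min(-85, 43) = -85
n3.3.2 (MIN): min(-5, 73) = -5
n3.3.3 (MIN): min(-63, 55) = -63
n3.3 (MAX): max(-85, -5, -63) = -5
n3 (MIN): min(55, -35, -5) = -35
root (MAX): max(-44, 29, -35) = 29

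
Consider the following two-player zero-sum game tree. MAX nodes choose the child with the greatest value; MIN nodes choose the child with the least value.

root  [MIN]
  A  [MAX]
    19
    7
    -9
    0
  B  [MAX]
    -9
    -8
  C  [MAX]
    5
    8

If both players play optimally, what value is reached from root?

A (MAX): max(19, 7, -9, 0) = 19
B (MAX): max(-9, -8) = -8
C (MAX): max(5, 8) = 8
root (MIN): min(19, -8, 8) = -8

-8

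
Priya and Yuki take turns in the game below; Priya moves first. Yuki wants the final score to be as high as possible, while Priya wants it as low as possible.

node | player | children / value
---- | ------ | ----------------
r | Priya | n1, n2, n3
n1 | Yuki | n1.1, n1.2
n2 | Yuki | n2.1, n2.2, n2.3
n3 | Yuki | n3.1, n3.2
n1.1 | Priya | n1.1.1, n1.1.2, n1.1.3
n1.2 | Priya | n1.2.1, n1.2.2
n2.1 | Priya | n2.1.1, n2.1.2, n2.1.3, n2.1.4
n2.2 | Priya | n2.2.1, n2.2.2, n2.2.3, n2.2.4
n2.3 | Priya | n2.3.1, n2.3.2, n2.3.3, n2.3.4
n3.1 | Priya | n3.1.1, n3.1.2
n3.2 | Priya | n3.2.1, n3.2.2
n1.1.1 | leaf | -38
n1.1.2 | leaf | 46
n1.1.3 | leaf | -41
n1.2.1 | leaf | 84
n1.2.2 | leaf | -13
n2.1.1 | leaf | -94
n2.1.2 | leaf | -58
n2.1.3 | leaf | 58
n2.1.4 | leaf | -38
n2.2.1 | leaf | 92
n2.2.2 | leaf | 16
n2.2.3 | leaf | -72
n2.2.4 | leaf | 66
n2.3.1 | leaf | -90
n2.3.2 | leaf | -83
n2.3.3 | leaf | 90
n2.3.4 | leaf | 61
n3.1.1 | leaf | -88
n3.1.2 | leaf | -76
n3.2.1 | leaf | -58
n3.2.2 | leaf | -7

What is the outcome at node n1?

-13

n1.1 (Priya): min(-38, 46, -41) = -41
n1.2 (Priya): min(84, -13) = -13
n1 (Yuki): max(-41, -13) = -13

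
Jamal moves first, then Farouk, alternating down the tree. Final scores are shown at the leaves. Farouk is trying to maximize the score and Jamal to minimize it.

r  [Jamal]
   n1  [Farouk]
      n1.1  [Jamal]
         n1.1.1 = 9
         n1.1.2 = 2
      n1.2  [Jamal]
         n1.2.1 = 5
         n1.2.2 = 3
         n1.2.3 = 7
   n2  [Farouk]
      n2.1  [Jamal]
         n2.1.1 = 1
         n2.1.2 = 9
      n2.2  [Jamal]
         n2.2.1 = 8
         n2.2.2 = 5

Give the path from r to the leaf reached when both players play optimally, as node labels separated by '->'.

n1.1 (Jamal): min(9, 2) = 2
n1.2 (Jamal): min(5, 3, 7) = 3
n1 (Farouk): max(2, 3) = 3
n2.1 (Jamal): min(1, 9) = 1
n2.2 (Jamal): min(8, 5) = 5
n2 (Farouk): max(1, 5) = 5
r (Jamal): min(3, 5) = 3
At r, Jamal picks n1 (lowest: 3).
At n1, Farouk picks n1.2 (highest: 3).
At n1.2, Jamal picks n1.2.2 (lowest: 3).
Terminal value 3.

r -> n1 -> n1.2 -> n1.2.2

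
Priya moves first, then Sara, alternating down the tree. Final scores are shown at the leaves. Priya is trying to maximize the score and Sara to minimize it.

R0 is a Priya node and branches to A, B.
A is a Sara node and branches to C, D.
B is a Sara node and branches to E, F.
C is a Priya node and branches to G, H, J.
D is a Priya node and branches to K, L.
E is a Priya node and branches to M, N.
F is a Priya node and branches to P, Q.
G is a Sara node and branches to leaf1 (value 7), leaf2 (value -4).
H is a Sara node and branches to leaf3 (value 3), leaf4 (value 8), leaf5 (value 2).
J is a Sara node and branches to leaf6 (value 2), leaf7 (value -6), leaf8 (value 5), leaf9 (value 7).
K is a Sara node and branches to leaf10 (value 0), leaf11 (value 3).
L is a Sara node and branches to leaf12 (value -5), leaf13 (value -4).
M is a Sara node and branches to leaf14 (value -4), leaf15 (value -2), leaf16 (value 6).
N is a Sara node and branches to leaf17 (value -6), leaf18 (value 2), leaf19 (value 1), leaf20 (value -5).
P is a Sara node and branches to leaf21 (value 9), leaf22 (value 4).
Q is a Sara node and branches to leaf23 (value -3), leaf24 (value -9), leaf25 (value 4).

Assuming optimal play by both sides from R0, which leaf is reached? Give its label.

leaf10

G (Sara): min(7, -4) = -4
H (Sara): min(3, 8, 2) = 2
J (Sara): min(2, -6, 5, 7) = -6
C (Priya): max(-4, 2, -6) = 2
K (Sara): min(0, 3) = 0
L (Sara): min(-5, -4) = -5
D (Priya): max(0, -5) = 0
A (Sara): min(2, 0) = 0
M (Sara): min(-4, -2, 6) = -4
N (Sara): min(-6, 2, 1, -5) = -6
E (Priya): max(-4, -6) = -4
P (Sara): min(9, 4) = 4
Q (Sara): min(-3, -9, 4) = -9
F (Priya): max(4, -9) = 4
B (Sara): min(-4, 4) = -4
R0 (Priya): max(0, -4) = 0
At R0, Priya picks A (highest: 0).
At A, Sara picks D (lowest: 0).
At D, Priya picks K (highest: 0).
At K, Sara picks leaf10 (lowest: 0).
Terminal value 0.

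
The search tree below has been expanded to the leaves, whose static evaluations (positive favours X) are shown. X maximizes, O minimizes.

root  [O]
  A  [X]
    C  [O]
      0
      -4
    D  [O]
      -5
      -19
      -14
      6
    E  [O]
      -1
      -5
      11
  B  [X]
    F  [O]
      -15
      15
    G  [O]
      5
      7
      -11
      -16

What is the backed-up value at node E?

-5

E (O): min(-1, -5, 11) = -5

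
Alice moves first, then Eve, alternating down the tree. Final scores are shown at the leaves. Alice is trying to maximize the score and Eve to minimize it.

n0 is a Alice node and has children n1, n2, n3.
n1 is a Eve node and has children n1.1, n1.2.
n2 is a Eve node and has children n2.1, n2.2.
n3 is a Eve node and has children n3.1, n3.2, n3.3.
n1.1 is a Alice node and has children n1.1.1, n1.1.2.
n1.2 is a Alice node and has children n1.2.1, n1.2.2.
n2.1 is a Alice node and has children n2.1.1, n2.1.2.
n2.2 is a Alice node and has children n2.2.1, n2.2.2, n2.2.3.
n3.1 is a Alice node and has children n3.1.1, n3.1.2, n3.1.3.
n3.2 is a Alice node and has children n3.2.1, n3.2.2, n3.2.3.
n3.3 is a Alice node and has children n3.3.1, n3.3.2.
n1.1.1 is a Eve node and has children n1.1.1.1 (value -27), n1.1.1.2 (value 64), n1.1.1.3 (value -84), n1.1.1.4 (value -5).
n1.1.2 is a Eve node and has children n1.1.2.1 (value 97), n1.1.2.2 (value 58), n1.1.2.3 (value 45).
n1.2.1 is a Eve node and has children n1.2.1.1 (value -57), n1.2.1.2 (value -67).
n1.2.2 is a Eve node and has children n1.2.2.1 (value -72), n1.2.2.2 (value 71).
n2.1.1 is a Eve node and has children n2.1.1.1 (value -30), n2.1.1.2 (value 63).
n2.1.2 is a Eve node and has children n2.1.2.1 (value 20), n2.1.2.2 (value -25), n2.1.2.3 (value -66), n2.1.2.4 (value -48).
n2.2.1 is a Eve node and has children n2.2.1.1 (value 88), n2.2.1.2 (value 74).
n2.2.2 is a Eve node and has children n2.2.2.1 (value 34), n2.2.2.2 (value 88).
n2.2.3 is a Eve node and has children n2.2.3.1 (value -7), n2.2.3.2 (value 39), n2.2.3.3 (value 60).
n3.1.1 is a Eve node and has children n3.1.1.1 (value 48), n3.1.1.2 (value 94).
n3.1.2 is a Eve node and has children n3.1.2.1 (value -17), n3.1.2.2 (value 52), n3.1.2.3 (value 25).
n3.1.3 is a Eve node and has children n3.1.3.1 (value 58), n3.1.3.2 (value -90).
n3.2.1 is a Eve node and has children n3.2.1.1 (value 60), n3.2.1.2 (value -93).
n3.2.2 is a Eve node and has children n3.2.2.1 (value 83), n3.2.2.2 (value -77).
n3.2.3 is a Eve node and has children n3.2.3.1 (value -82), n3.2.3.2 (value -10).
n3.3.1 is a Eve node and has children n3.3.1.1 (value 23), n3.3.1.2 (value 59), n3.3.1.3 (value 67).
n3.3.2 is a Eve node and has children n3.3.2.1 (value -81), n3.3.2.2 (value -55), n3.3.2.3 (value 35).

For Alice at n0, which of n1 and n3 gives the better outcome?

n1.1.1 (Eve): min(-27, 64, -84, -5) = -84
n1.1.2 (Eve): min(97, 58, 45) = 45
n1.1 (Alice): max(-84, 45) = 45
n1.2.1 (Eve): min(-57, -67) = -67
n1.2.2 (Eve): min(-72, 71) = -72
n1.2 (Alice): max(-67, -72) = -67
n1 (Eve): min(45, -67) = -67
n3.1.1 (Eve): min(48, 94) = 48
n3.1.2 (Eve): min(-17, 52, 25) = -17
n3.1.3 (Eve): min(58, -90) = -90
n3.1 (Alice): max(48, -17, -90) = 48
n3.2.1 (Eve): min(60, -93) = -93
n3.2.2 (Eve): min(83, -77) = -77
n3.2.3 (Eve): min(-82, -10) = -82
n3.2 (Alice): max(-93, -77, -82) = -77
n3.3.1 (Eve): min(23, 59, 67) = 23
n3.3.2 (Eve): min(-81, -55, 35) = -81
n3.3 (Alice): max(23, -81) = 23
n3 (Eve): min(48, -77, 23) = -77
Alice prefers the higher value; n1=-67, n3=-77. n1 is better since -67 > -77.

n1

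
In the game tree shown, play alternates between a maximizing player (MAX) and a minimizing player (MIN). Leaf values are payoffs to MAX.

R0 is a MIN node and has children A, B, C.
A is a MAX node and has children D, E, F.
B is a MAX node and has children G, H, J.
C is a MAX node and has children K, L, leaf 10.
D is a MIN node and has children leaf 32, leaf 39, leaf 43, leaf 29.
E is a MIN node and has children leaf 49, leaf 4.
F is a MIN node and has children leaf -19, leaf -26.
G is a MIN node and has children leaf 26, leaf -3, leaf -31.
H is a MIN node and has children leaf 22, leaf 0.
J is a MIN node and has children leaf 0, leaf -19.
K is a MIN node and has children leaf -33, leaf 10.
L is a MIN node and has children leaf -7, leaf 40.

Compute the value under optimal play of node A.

D (MIN): min(32, 39, 43, 29) = 29
E (MIN): min(49, 4) = 4
F (MIN): min(-19, -26) = -26
A (MAX): max(29, 4, -26) = 29

29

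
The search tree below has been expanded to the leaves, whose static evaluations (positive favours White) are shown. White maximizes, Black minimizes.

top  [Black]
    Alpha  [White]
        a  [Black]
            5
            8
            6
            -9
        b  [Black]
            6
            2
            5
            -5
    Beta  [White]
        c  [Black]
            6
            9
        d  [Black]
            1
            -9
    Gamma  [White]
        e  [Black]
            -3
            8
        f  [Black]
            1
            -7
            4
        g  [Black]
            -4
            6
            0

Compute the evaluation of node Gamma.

-3

e (Black): min(-3, 8) = -3
f (Black): min(1, -7, 4) = -7
g (Black): min(-4, 6, 0) = -4
Gamma (White): max(-3, -7, -4) = -3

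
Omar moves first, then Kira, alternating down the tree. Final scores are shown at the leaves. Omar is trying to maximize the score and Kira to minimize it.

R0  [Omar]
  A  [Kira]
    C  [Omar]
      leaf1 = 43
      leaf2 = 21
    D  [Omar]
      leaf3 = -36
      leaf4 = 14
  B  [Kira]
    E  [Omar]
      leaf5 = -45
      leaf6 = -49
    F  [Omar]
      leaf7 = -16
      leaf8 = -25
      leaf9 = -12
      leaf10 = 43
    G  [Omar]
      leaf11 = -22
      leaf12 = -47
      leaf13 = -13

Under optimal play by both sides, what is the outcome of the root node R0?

14

C (Omar): max(43, 21) = 43
D (Omar): max(-36, 14) = 14
A (Kira): min(43, 14) = 14
E (Omar): max(-45, -49) = -45
F (Omar): max(-16, -25, -12, 43) = 43
G (Omar): max(-22, -47, -13) = -13
B (Kira): min(-45, 43, -13) = -45
R0 (Omar): max(14, -45) = 14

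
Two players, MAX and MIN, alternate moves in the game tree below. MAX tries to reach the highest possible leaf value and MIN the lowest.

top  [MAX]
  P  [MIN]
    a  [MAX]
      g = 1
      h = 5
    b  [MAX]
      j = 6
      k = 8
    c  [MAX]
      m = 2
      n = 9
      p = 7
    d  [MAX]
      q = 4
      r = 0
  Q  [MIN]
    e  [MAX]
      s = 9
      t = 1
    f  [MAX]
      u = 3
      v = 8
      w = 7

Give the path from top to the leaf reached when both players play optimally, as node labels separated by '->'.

a (MAX): max(1, 5) = 5
b (MAX): max(6, 8) = 8
c (MAX): max(2, 9, 7) = 9
d (MAX): max(4, 0) = 4
P (MIN): min(5, 8, 9, 4) = 4
e (MAX): max(9, 1) = 9
f (MAX): max(3, 8, 7) = 8
Q (MIN): min(9, 8) = 8
top (MAX): max(4, 8) = 8
At top, MAX picks Q (highest: 8).
At Q, MIN picks f (lowest: 8).
At f, MAX picks v (highest: 8).
Terminal value 8.

top -> Q -> f -> v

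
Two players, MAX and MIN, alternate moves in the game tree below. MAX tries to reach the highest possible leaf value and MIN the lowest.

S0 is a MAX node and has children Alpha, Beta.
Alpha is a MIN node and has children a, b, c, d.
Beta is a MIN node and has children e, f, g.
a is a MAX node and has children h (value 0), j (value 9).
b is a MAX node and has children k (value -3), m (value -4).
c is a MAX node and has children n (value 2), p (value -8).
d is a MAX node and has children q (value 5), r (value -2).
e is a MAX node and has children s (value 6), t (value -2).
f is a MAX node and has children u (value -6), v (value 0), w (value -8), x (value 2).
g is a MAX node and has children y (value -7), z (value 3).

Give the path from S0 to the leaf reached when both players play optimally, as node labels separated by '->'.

S0 -> Beta -> f -> x

a (MAX): max(0, 9) = 9
b (MAX): max(-3, -4) = -3
c (MAX): max(2, -8) = 2
d (MAX): max(5, -2) = 5
Alpha (MIN): min(9, -3, 2, 5) = -3
e (MAX): max(6, -2) = 6
f (MAX): max(-6, 0, -8, 2) = 2
g (MAX): max(-7, 3) = 3
Beta (MIN): min(6, 2, 3) = 2
S0 (MAX): max(-3, 2) = 2
At S0, MAX picks Beta (highest: 2).
At Beta, MIN picks f (lowest: 2).
At f, MAX picks x (highest: 2).
Terminal value 2.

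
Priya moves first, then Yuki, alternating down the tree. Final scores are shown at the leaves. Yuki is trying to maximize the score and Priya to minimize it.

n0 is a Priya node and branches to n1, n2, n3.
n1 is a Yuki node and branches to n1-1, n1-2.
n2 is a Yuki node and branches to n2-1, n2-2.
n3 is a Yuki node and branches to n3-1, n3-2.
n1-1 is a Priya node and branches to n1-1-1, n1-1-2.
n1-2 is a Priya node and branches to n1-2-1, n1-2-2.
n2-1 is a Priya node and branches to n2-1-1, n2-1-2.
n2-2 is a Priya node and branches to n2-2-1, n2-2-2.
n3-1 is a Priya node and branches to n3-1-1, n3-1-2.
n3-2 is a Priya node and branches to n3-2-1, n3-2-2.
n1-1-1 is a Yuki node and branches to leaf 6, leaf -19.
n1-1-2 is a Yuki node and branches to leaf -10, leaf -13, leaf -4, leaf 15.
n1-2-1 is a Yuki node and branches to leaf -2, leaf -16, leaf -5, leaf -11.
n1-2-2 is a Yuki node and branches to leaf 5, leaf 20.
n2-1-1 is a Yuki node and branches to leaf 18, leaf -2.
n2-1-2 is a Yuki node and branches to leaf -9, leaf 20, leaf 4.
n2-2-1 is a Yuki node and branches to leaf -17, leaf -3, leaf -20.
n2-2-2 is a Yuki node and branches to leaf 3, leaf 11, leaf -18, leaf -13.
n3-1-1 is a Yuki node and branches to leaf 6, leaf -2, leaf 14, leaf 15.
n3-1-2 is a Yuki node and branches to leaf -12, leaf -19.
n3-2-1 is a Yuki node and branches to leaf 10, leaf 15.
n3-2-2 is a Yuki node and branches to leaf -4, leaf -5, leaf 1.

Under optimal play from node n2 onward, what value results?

18

n2-1-1 (Yuki): max(18, -2) = 18
n2-1-2 (Yuki): max(-9, 20, 4) = 20
n2-1 (Priya): min(18, 20) = 18
n2-2-1 (Yuki): max(-17, -3, -20) = -3
n2-2-2 (Yuki): max(3, 11, -18, -13) = 11
n2-2 (Priya): min(-3, 11) = -3
n2 (Yuki): max(18, -3) = 18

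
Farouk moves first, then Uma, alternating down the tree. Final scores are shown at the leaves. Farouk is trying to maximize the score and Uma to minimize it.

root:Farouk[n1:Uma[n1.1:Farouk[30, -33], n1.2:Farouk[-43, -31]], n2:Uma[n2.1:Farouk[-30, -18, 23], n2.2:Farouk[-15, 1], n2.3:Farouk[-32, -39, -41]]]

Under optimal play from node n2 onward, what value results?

-32

n2.1 (Farouk): max(-30, -18, 23) = 23
n2.2 (Farouk): max(-15, 1) = 1
n2.3 (Farouk): max(-32, -39, -41) = -32
n2 (Uma): min(23, 1, -32) = -32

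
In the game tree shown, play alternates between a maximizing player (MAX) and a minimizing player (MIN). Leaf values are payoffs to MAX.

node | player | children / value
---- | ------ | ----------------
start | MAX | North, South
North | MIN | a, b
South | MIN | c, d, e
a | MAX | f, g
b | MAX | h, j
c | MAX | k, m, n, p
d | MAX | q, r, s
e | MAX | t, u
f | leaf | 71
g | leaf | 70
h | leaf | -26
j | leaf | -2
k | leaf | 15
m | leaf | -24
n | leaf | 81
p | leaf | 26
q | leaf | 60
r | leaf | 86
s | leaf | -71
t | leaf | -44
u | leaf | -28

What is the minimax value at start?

a (MAX): max(71, 70) = 71
b (MAX): max(-26, -2) = -2
North (MIN): min(71, -2) = -2
c (MAX): max(15, -24, 81, 26) = 81
d (MAX): max(60, 86, -71) = 86
e (MAX): max(-44, -28) = -28
South (MIN): min(81, 86, -28) = -28
start (MAX): max(-2, -28) = -2

-2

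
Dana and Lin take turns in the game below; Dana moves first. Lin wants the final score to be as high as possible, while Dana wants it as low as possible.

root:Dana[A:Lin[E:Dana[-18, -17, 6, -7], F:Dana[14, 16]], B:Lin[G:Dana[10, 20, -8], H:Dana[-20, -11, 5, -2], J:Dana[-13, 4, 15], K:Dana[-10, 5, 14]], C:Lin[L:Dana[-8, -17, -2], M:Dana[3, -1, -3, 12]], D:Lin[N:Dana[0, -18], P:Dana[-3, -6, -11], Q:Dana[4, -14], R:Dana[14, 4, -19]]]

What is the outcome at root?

E (Dana): min(-18, -17, 6, -7) = -18
F (Dana): min(14, 16) = 14
A (Lin): max(-18, 14) = 14
G (Dana): min(10, 20, -8) = -8
H (Dana): min(-20, -11, 5, -2) = -20
J (Dana): min(-13, 4, 15) = -13
K (Dana): min(-10, 5, 14) = -10
B (Lin): max(-8, -20, -13, -10) = -8
L (Dana): min(-8, -17, -2) = -17
M (Dana): min(3, -1, -3, 12) = -3
C (Lin): max(-17, -3) = -3
N (Dana): min(0, -18) = -18
P (Dana): min(-3, -6, -11) = -11
Q (Dana): min(4, -14) = -14
R (Dana): min(14, 4, -19) = -19
D (Lin): max(-18, -11, -14, -19) = -11
root (Dana): min(14, -8, -3, -11) = -11

-11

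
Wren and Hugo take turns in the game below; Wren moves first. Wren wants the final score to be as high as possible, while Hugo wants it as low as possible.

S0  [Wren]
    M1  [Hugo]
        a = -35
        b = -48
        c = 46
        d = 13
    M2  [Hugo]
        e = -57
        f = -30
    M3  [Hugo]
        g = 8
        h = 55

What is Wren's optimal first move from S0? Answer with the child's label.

M1 (Hugo): min(-35, -48, 46, 13) = -48
M2 (Hugo): min(-57, -30) = -57
M3 (Hugo): min(8, 55) = 8
S0 (Wren): max(-48, -57, 8) = 8
Wren at S0 wants the highest of {M1=-48, M2=-57, M3=8}, so chooses M3.

M3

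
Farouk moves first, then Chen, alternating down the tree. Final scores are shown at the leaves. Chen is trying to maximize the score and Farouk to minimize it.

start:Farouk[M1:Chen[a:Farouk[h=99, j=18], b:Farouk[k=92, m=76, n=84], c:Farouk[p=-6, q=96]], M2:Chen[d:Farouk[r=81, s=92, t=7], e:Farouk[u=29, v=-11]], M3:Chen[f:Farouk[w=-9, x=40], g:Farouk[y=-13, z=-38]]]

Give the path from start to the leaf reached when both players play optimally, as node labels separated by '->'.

start -> M3 -> f -> w

a (Farouk): min(99, 18) = 18
b (Farouk): min(92, 76, 84) = 76
c (Farouk): min(-6, 96) = -6
M1 (Chen): max(18, 76, -6) = 76
d (Farouk): min(81, 92, 7) = 7
e (Farouk): min(29, -11) = -11
M2 (Chen): max(7, -11) = 7
f (Farouk): min(-9, 40) = -9
g (Farouk): min(-13, -38) = -38
M3 (Chen): max(-9, -38) = -9
start (Farouk): min(76, 7, -9) = -9
At start, Farouk picks M3 (lowest: -9).
At M3, Chen picks f (highest: -9).
At f, Farouk picks w (lowest: -9).
Terminal value -9.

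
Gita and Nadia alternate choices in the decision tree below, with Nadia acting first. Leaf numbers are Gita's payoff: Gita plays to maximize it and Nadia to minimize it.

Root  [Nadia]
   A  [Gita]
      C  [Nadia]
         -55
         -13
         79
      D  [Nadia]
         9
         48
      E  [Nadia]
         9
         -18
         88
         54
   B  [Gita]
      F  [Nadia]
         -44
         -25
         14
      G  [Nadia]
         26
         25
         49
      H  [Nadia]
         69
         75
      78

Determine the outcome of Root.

9

C (Nadia): min(-55, -13, 79) = -55
D (Nadia): min(9, 48) = 9
E (Nadia): min(9, -18, 88, 54) = -18
A (Gita): max(-55, 9, -18) = 9
F (Nadia): min(-44, -25, 14) = -44
G (Nadia): min(26, 25, 49) = 25
H (Nadia): min(69, 75) = 69
B (Gita): max(-44, 25, 69, 78) = 78
Root (Nadia): min(9, 78) = 9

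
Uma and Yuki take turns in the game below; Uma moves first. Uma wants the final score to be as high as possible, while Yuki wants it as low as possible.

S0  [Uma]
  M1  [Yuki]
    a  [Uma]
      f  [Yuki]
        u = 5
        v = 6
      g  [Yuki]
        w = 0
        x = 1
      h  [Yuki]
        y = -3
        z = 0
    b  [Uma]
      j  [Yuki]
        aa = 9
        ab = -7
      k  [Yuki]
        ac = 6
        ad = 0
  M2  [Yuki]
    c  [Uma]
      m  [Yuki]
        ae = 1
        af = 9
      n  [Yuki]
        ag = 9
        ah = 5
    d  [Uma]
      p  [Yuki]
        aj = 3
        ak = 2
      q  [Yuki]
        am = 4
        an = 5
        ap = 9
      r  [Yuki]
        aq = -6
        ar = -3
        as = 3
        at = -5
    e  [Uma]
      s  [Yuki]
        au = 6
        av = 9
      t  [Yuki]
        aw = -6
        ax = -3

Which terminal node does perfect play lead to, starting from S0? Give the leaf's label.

am

f (Yuki): min(5, 6) = 5
g (Yuki): min(0, 1) = 0
h (Yuki): min(-3, 0) = -3
a (Uma): max(5, 0, -3) = 5
j (Yuki): min(9, -7) = -7
k (Yuki): min(6, 0) = 0
b (Uma): max(-7, 0) = 0
M1 (Yuki): min(5, 0) = 0
m (Yuki): min(1, 9) = 1
n (Yuki): min(9, 5) = 5
c (Uma): max(1, 5) = 5
p (Yuki): min(3, 2) = 2
q (Yuki): min(4, 5, 9) = 4
r (Yuki): min(-6, -3, 3, -5) = -6
d (Uma): max(2, 4, -6) = 4
s (Yuki): min(6, 9) = 6
t (Yuki): min(-6, -3) = -6
e (Uma): max(6, -6) = 6
M2 (Yuki): min(5, 4, 6) = 4
S0 (Uma): max(0, 4) = 4
At S0, Uma picks M2 (highest: 4).
At M2, Yuki picks d (lowest: 4).
At d, Uma picks q (highest: 4).
At q, Yuki picks am (lowest: 4).
Terminal value 4.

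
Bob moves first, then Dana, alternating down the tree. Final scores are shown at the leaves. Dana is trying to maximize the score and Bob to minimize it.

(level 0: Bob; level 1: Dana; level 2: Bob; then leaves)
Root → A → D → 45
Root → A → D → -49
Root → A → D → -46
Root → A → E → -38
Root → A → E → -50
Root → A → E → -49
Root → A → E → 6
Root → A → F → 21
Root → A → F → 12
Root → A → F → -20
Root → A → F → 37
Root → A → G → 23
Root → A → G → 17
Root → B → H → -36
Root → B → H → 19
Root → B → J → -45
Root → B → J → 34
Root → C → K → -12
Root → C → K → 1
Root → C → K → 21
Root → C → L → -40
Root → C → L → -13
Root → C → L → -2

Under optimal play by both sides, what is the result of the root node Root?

D (Bob): min(45, -49, -46) = -49
E (Bob): min(-38, -50, -49, 6) = -50
F (Bob): min(21, 12, -20, 37) = -20
G (Bob): min(23, 17) = 17
A (Dana): max(-49, -50, -20, 17) = 17
H (Bob): min(-36, 19) = -36
J (Bob): min(-45, 34) = -45
B (Dana): max(-36, -45) = -36
K (Bob): min(-12, 1, 21) = -12
L (Bob): min(-40, -13, -2) = -40
C (Dana): max(-12, -40) = -12
Root (Bob): min(17, -36, -12) = -36

-36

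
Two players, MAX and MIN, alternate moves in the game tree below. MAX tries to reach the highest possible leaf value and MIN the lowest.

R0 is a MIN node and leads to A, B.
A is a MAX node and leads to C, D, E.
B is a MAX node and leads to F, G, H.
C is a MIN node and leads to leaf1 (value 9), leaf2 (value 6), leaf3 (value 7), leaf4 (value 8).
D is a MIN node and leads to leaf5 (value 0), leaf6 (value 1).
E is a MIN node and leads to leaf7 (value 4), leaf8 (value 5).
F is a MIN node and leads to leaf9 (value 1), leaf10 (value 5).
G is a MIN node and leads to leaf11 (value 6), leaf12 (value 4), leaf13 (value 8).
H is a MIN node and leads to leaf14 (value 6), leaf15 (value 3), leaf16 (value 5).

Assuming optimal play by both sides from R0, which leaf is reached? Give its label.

C (MIN): min(9, 6, 7, 8) = 6
D (MIN): min(0, 1) = 0
E (MIN): min(4, 5) = 4
A (MAX): max(6, 0, 4) = 6
F (MIN): min(1, 5) = 1
G (MIN): min(6, 4, 8) = 4
H (MIN): min(6, 3, 5) = 3
B (MAX): max(1, 4, 3) = 4
R0 (MIN): min(6, 4) = 4
At R0, MIN picks B (lowest: 4).
At B, MAX picks G (highest: 4).
At G, MIN picks leaf12 (lowest: 4).
Terminal value 4.

leaf12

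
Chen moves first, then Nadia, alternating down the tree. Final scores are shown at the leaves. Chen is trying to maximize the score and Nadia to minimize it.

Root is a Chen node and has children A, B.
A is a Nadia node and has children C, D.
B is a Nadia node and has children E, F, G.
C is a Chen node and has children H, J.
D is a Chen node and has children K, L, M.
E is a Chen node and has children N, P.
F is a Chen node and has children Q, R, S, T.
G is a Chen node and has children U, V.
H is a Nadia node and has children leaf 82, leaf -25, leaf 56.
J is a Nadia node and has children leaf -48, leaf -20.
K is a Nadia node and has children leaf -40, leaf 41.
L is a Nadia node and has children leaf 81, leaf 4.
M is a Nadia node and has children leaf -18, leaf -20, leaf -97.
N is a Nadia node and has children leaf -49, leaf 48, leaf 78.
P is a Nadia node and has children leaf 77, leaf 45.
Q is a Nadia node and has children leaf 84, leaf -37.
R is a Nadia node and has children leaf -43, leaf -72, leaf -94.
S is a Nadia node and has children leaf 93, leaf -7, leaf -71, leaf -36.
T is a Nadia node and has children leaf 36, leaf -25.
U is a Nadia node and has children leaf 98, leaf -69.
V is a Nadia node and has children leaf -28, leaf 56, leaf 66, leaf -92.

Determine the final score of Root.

-25

H (Nadia): min(82, -25, 56) = -25
J (Nadia): min(-48, -20) = -48
C (Chen): max(-25, -48) = -25
K (Nadia): min(-40, 41) = -40
L (Nadia): min(81, 4) = 4
M (Nadia): min(-18, -20, -97) = -97
D (Chen): max(-40, 4, -97) = 4
A (Nadia): min(-25, 4) = -25
N (Nadia): min(-49, 48, 78) = -49
P (Nadia): min(77, 45) = 45
E (Chen): max(-49, 45) = 45
Q (Nadia): min(84, -37) = -37
R (Nadia): min(-43, -72, -94) = -94
S (Nadia): min(93, -7, -71, -36) = -71
T (Nadia): min(36, -25) = -25
F (Chen): max(-37, -94, -71, -25) = -25
U (Nadia): min(98, -69) = -69
V (Nadia): min(-28, 56, 66, -92) = -92
G (Chen): max(-69, -92) = -69
B (Nadia): min(45, -25, -69) = -69
Root (Chen): max(-25, -69) = -25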